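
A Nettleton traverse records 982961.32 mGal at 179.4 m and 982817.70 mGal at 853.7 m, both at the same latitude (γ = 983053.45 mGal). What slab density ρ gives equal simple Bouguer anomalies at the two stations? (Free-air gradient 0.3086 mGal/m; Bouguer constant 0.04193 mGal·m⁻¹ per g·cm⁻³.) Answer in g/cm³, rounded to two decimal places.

Δg_obs = 982817.70 − 982961.32 = -143.62 mGal over Δh = 853.7 − 179.4 = 674.3 m
Equal Bouguer anomalies ⇒ Δg_obs + (0.3086 − 0.04193ρ)·Δh = 0
0.3086 − 0.04193ρ = −Δg_obs/Δh = 0.21299
ρ = (0.3086 − 0.21299) / 0.04193 = 2.28 g/cm³

2.28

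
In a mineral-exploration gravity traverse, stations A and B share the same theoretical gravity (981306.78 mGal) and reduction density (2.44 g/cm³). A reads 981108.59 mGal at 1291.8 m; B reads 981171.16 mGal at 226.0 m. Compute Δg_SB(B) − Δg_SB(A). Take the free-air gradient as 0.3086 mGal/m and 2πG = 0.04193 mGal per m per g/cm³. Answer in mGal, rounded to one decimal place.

-157.3

Δg_SB(A) = 981108.59 − 981306.78 + 0.3086×1291.8 − 0.04193×2.44×1291.8 = 68.30 mGal
Δg_SB(B) = 981171.16 − 981306.78 + 0.3086×226.0 − 0.04193×2.44×226.0 = -89.00 mGal
Difference = -89.00 − (68.30) = -157.30 mGal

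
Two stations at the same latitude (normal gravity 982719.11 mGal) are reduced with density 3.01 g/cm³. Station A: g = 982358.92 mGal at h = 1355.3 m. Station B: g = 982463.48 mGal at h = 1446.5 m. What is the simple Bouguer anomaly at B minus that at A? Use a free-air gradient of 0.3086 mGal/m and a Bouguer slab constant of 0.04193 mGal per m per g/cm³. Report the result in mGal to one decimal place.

Δg_SB(A) = 982358.92 − 982719.11 + 0.3086×1355.3 − 0.04193×3.01×1355.3 = -113.00 mGal
Δg_SB(B) = 982463.48 − 982719.11 + 0.3086×1446.5 − 0.04193×3.01×1446.5 = 8.20 mGal
Difference = 8.20 − (-113.00) = 121.20 mGal

121.2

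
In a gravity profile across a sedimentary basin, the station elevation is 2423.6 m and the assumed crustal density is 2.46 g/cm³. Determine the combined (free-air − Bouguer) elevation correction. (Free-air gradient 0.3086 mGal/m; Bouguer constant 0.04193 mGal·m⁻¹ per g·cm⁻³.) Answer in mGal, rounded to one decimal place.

Combined gradient = 0.3086 − 0.04193 × 2.46 = 0.2054522 mGal/m
Combined elevation correction = 0.2054522 × 2423.6 = 497.9 mGal

497.9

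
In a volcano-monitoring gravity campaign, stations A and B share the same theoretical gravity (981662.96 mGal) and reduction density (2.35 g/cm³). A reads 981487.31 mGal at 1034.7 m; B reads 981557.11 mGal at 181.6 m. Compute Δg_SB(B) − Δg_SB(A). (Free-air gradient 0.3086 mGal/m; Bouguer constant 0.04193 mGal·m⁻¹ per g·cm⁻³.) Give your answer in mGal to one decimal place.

-109.4

Δg_SB(A) = 981487.31 − 981662.96 + 0.3086×1034.7 − 0.04193×2.35×1034.7 = 41.70 mGal
Δg_SB(B) = 981557.11 − 981662.96 + 0.3086×181.6 − 0.04193×2.35×181.6 = -67.70 mGal
Difference = -67.70 − (41.70) = -109.40 mGal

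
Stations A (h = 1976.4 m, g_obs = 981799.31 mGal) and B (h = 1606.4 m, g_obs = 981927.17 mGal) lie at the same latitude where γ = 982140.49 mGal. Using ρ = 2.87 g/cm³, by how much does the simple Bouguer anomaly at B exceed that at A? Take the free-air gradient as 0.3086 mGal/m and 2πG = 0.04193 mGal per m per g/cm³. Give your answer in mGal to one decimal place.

Δg_SB(A) = 981799.31 − 982140.49 + 0.3086×1976.4 − 0.04193×2.87×1976.4 = 30.90 mGal
Δg_SB(B) = 981927.17 − 982140.49 + 0.3086×1606.4 − 0.04193×2.87×1606.4 = 89.10 mGal
Difference = 89.10 − (30.90) = 58.20 mGal

58.2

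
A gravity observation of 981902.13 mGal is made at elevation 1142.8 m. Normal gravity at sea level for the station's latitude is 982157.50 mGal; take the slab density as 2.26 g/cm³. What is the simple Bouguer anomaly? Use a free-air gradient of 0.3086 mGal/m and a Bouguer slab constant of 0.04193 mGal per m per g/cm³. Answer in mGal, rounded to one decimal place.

-11.0

Free-air correction = 0.3086 × 1142.8 = 352.67 mGal
Free-air anomaly = 981902.13 − 982157.50 + (352.67) = 97.30 mGal
Bouguer slab correction = 0.04193 × 2.26 × 1142.8 = 108.29 mGal
Simple Bouguer anomaly = 97.30 − (108.29) = -10.99 mGal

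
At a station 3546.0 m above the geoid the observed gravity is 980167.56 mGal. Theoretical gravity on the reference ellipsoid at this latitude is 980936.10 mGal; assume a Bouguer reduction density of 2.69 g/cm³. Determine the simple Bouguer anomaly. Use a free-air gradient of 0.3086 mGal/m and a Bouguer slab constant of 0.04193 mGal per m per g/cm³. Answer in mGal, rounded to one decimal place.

-74.2

Free-air correction = 0.3086 × 3546.0 = 1094.30 mGal
Free-air anomaly = 980167.56 − 980936.10 + (1094.30) = 325.76 mGal
Bouguer slab correction = 0.04193 × 2.69 × 3546.0 = 399.96 mGal
Simple Bouguer anomaly = 325.76 − (399.96) = -74.20 mGal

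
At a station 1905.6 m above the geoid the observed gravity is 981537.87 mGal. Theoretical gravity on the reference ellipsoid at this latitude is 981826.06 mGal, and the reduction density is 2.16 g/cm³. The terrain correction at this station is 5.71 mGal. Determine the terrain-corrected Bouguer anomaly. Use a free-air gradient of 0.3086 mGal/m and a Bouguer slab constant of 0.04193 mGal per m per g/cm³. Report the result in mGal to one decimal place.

133.0

Free-air correction = 0.3086 × 1905.6 = 588.07 mGal
Free-air anomaly = 981537.87 − 981826.06 + (588.07) = 299.88 mGal
Bouguer slab correction = 0.04193 × 2.16 × 1905.6 = 172.59 mGal
Simple Bouguer anomaly = 299.88 − (172.59) = 127.29 mGal
Complete Bouguer anomaly = 127.29 + 5.71 = 133.00 mGal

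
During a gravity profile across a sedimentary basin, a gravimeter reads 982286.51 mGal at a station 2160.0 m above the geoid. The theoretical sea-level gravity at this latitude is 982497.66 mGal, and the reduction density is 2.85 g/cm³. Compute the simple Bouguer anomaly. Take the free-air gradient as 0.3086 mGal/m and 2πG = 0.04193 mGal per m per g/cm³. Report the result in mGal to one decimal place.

197.3

Free-air correction = 0.3086 × 2160.0 = 666.58 mGal
Free-air anomaly = 982286.51 − 982497.66 + (666.58) = 455.43 mGal
Bouguer slab correction = 0.04193 × 2.85 × 2160.0 = 258.12 mGal
Simple Bouguer anomaly = 455.43 − (258.12) = 197.31 mGal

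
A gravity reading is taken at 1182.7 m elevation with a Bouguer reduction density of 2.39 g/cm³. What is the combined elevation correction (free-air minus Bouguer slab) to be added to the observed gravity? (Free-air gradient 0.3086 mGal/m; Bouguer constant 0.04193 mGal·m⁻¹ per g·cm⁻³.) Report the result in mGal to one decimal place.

246.5

Combined gradient = 0.3086 − 0.04193 × 2.39 = 0.2083873 mGal/m
Combined elevation correction = 0.2083873 × 1182.7 = 246.5 mGal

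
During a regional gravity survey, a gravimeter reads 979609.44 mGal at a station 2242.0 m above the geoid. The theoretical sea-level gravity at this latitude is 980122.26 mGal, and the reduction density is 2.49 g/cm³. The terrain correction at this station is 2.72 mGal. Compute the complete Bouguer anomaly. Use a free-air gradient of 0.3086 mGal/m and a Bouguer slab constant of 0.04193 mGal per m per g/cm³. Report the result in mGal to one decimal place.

Free-air correction = 0.3086 × 2242.0 = 691.88 mGal
Free-air anomaly = 979609.44 − 980122.26 + (691.88) = 179.06 mGal
Bouguer slab correction = 0.04193 × 2.49 × 2242.0 = 234.08 mGal
Simple Bouguer anomaly = 179.06 − (234.08) = -55.02 mGal
Complete Bouguer anomaly = -55.02 + 2.72 = -52.30 mGal

-52.3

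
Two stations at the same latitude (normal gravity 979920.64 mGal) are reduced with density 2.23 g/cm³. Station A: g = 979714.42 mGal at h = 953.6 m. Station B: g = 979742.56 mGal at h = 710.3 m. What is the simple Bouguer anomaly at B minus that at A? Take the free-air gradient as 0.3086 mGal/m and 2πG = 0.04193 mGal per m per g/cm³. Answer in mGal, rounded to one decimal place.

-24.2

Δg_SB(A) = 979714.42 − 979920.64 + 0.3086×953.6 − 0.04193×2.23×953.6 = -1.10 mGal
Δg_SB(B) = 979742.56 − 979920.64 + 0.3086×710.3 − 0.04193×2.23×710.3 = -25.30 mGal
Difference = -25.30 − (-1.10) = -24.20 mGal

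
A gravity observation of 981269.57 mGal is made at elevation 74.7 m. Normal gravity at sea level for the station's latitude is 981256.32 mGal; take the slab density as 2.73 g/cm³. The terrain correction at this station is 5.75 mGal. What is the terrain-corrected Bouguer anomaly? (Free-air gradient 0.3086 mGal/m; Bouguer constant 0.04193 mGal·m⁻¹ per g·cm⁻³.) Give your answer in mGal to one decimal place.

33.5

Free-air correction = 0.3086 × 74.7 = 23.05 mGal
Free-air anomaly = 981269.57 − 981256.32 + (23.05) = 36.30 mGal
Bouguer slab correction = 0.04193 × 2.73 × 74.7 = 8.55 mGal
Simple Bouguer anomaly = 36.30 − (8.55) = 27.75 mGal
Complete Bouguer anomaly = 27.75 + 5.75 = 33.50 mGal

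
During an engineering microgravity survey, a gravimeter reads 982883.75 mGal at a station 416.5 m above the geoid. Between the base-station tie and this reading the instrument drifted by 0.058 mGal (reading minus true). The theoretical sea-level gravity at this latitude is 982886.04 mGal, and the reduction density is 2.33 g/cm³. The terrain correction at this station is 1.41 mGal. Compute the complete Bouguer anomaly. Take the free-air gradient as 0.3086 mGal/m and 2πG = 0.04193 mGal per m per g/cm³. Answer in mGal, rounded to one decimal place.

Drift-corrected reading = 982883.75 − (0.058) = 982883.692 mGal
Free-air correction = 0.3086 × 416.5 = 128.53 mGal
Free-air anomaly = 982883.692 − 982886.04 + (128.53) = 126.182 mGal
Bouguer slab correction = 0.04193 × 2.33 × 416.5 = 40.69 mGal
Simple Bouguer anomaly = 126.182 − (40.69) = 85.492 mGal
Complete Bouguer anomaly = 85.492 + 1.41 = 86.902 mGal

86.9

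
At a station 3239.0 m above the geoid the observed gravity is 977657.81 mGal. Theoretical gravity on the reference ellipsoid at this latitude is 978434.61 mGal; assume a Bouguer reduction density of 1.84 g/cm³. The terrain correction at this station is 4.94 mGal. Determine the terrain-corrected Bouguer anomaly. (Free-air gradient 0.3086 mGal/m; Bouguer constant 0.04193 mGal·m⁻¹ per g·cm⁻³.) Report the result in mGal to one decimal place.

Free-air correction = 0.3086 × 3239.0 = 999.56 mGal
Free-air anomaly = 977657.81 − 978434.61 + (999.56) = 222.76 mGal
Bouguer slab correction = 0.04193 × 1.84 × 3239.0 = 249.89 mGal
Simple Bouguer anomaly = 222.76 − (249.89) = -27.13 mGal
Complete Bouguer anomaly = -27.13 + 4.94 = -22.19 mGal

-22.2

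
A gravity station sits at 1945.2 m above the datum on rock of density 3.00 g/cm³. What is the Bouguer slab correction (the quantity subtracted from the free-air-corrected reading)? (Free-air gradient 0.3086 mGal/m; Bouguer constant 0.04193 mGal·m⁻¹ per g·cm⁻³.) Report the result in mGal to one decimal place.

244.7

Bouguer slab correction = 0.04193 × 3.00 × 1945.2 = 244.7 mGal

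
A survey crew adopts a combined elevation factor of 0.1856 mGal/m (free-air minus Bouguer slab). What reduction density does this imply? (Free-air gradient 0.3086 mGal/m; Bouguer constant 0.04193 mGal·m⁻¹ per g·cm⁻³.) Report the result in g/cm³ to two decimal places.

0.1856 = 0.3086 − 0.04193 × ρ
ρ = (0.3086 − 0.1856) / 0.04193 = 2.93 g/cm³

2.93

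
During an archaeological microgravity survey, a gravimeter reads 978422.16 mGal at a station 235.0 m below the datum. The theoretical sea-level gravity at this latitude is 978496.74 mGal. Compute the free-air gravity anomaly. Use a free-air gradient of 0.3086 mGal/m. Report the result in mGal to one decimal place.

Free-air correction = 0.3086 × -235.0 = -72.52 mGal
Free-air anomaly = 978422.16 − 978496.74 + (-72.52) = -147.10 mGal

-147.1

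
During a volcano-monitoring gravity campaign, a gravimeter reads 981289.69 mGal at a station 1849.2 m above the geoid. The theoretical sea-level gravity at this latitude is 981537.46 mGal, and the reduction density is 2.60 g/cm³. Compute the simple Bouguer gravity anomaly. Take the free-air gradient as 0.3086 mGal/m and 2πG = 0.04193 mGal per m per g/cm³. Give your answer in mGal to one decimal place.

121.3

Free-air correction = 0.3086 × 1849.2 = 570.66 mGal
Free-air anomaly = 981289.69 − 981537.46 + (570.66) = 322.89 mGal
Bouguer slab correction = 0.04193 × 2.60 × 1849.2 = 201.60 mGal
Simple Bouguer anomaly = 322.89 − (201.60) = 121.29 mGal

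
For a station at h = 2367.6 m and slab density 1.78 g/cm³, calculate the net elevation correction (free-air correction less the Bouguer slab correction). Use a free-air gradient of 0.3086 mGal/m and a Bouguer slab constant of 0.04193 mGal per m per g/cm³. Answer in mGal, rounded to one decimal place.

553.9

Combined gradient = 0.3086 − 0.04193 × 1.78 = 0.2339646 mGal/m
Combined elevation correction = 0.2339646 × 2367.6 = 553.9 mGal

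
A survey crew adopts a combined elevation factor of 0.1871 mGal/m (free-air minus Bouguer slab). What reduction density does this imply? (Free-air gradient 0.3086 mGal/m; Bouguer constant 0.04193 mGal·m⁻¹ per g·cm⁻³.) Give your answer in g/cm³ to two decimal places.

2.90

0.1871 = 0.3086 − 0.04193 × ρ
ρ = (0.3086 − 0.1871) / 0.04193 = 2.90 g/cm³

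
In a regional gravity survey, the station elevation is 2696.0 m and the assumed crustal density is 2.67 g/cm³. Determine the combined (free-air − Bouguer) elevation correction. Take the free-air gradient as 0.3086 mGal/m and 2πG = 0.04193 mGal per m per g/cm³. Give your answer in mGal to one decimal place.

Combined gradient = 0.3086 − 0.04193 × 2.67 = 0.1966469 mGal/m
Combined elevation correction = 0.1966469 × 2696.0 = 530.2 mGal

530.2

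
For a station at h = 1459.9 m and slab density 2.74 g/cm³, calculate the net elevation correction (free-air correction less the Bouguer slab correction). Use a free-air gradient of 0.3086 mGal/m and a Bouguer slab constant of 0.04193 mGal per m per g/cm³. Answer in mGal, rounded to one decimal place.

282.8

Combined gradient = 0.3086 − 0.04193 × 2.74 = 0.1937118 mGal/m
Combined elevation correction = 0.1937118 × 1459.9 = 282.8 mGal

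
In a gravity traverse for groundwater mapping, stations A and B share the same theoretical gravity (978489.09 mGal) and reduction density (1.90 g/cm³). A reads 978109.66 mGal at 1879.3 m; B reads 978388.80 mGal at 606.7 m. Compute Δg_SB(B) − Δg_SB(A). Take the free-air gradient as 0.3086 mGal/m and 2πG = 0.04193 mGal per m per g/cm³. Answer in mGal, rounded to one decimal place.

-12.2

Δg_SB(A) = 978109.66 − 978489.09 + 0.3086×1879.3 − 0.04193×1.90×1879.3 = 50.80 mGal
Δg_SB(B) = 978388.80 − 978489.09 + 0.3086×606.7 − 0.04193×1.90×606.7 = 38.60 mGal
Difference = 38.60 − (50.80) = -12.20 mGal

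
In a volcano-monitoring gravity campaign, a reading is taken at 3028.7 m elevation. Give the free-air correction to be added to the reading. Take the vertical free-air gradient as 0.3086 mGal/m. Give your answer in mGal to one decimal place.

934.7

Free-air correction = 0.3086 × 3028.7 = 934.7 mGal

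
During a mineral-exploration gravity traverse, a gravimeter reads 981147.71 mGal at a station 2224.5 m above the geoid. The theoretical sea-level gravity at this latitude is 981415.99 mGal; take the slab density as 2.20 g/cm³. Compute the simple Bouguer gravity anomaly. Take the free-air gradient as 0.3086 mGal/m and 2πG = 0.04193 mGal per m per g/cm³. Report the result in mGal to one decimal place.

213.0

Free-air correction = 0.3086 × 2224.5 = 686.48 mGal
Free-air anomaly = 981147.71 − 981415.99 + (686.48) = 418.20 mGal
Bouguer slab correction = 0.04193 × 2.20 × 2224.5 = 205.20 mGal
Simple Bouguer anomaly = 418.20 − (205.20) = 213.00 mGal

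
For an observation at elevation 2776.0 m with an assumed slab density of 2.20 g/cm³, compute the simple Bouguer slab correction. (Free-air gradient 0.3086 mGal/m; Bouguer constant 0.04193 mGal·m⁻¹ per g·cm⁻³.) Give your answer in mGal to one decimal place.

256.1

Bouguer slab correction = 0.04193 × 2.20 × 2776.0 = 256.1 mGal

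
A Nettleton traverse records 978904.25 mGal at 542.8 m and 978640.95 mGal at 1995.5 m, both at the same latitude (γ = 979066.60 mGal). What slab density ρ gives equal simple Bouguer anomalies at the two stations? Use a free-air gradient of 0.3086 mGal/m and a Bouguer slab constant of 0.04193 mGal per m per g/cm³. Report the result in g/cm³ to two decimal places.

Δg_obs = 978640.95 − 978904.25 = -263.30 mGal over Δh = 1995.5 − 542.8 = 1452.7 m
Equal Bouguer anomalies ⇒ Δg_obs + (0.3086 − 0.04193ρ)·Δh = 0
0.3086 − 0.04193ρ = −Δg_obs/Δh = 0.18125
ρ = (0.3086 − 0.18125) / 0.04193 = 3.04 g/cm³

3.04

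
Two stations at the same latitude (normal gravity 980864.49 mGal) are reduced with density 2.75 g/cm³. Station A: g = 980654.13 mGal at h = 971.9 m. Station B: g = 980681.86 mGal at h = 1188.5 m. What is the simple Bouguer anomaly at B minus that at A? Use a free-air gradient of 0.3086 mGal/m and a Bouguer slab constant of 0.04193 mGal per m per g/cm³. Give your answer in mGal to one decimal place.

69.6

Δg_SB(A) = 980654.13 − 980864.49 + 0.3086×971.9 − 0.04193×2.75×971.9 = -22.50 mGal
Δg_SB(B) = 980681.86 − 980864.49 + 0.3086×1188.5 − 0.04193×2.75×1188.5 = 47.10 mGal
Difference = 47.10 − (-22.50) = 69.60 mGal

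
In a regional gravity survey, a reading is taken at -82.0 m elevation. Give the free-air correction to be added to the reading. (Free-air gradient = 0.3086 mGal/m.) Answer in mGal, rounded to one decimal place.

-25.3

Free-air correction = 0.3086 × -82.0 = -25.3 mGal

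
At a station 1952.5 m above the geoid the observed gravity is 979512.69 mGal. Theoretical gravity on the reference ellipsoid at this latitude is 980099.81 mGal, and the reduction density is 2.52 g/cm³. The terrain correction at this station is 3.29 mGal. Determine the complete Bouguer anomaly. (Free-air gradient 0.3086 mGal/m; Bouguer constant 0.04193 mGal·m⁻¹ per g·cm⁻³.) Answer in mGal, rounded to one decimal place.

Free-air correction = 0.3086 × 1952.5 = 602.54 mGal
Free-air anomaly = 979512.69 − 980099.81 + (602.54) = 15.42 mGal
Bouguer slab correction = 0.04193 × 2.52 × 1952.5 = 206.31 mGal
Simple Bouguer anomaly = 15.42 − (206.31) = -190.89 mGal
Complete Bouguer anomaly = -190.89 + 3.29 = -187.60 mGal

-187.6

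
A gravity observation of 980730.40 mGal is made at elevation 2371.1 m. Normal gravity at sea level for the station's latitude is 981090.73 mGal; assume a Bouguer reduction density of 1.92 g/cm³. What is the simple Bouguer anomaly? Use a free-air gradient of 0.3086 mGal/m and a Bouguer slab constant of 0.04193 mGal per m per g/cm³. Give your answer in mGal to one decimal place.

Free-air correction = 0.3086 × 2371.1 = 731.72 mGal
Free-air anomaly = 980730.40 − 981090.73 + (731.72) = 371.39 mGal
Bouguer slab correction = 0.04193 × 1.92 × 2371.1 = 190.89 mGal
Simple Bouguer anomaly = 371.39 − (190.89) = 180.50 mGal

180.5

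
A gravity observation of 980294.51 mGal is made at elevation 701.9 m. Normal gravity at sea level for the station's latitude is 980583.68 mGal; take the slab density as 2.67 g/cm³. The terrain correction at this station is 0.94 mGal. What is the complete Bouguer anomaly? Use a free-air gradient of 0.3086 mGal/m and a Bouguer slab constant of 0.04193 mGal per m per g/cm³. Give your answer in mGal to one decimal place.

-150.2

Free-air correction = 0.3086 × 701.9 = 216.61 mGal
Free-air anomaly = 980294.51 − 980583.68 + (216.61) = -72.56 mGal
Bouguer slab correction = 0.04193 × 2.67 × 701.9 = 78.58 mGal
Simple Bouguer anomaly = -72.56 − (78.58) = -151.14 mGal
Complete Bouguer anomaly = -151.14 + 0.94 = -150.20 mGal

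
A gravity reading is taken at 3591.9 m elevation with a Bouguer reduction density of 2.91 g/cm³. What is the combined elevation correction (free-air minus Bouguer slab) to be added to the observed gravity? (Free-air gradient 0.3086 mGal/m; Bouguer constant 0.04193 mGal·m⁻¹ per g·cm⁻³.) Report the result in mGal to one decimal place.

670.2

Combined gradient = 0.3086 − 0.04193 × 2.91 = 0.1865837 mGal/m
Combined elevation correction = 0.1865837 × 3591.9 = 670.2 mGal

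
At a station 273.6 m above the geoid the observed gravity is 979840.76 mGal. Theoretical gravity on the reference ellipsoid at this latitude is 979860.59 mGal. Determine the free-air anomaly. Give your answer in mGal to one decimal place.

Free-air correction = 0.3086 × 273.6 = 84.43 mGal
Free-air anomaly = 979840.76 − 979860.59 + (84.43) = 64.60 mGal

64.6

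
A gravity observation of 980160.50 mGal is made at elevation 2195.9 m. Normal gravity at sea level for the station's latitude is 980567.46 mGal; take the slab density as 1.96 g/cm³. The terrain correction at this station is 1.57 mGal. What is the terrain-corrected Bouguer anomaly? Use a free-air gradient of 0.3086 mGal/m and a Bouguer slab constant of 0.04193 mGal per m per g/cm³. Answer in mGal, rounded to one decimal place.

91.8

Free-air correction = 0.3086 × 2195.9 = 677.65 mGal
Free-air anomaly = 980160.50 − 980567.46 + (677.65) = 270.69 mGal
Bouguer slab correction = 0.04193 × 1.96 × 2195.9 = 180.47 mGal
Simple Bouguer anomaly = 270.69 − (180.47) = 90.22 mGal
Complete Bouguer anomaly = 90.22 + 1.57 = 91.79 mGal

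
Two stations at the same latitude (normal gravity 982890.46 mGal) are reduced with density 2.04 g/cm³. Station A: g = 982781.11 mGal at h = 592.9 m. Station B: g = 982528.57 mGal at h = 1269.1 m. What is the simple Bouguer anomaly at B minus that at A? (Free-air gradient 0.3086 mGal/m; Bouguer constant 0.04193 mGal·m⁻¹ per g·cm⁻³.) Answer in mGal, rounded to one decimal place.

-101.7

Δg_SB(A) = 982781.11 − 982890.46 + 0.3086×592.9 − 0.04193×2.04×592.9 = 22.90 mGal
Δg_SB(B) = 982528.57 − 982890.46 + 0.3086×1269.1 − 0.04193×2.04×1269.1 = -78.80 mGal
Difference = -78.80 − (22.90) = -101.70 mGal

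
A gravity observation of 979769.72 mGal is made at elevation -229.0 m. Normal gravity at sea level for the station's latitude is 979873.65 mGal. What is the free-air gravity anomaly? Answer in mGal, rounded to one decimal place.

-174.6

Free-air correction = 0.3086 × -229.0 = -70.67 mGal
Free-air anomaly = 979769.72 − 979873.65 + (-70.67) = -174.60 mGal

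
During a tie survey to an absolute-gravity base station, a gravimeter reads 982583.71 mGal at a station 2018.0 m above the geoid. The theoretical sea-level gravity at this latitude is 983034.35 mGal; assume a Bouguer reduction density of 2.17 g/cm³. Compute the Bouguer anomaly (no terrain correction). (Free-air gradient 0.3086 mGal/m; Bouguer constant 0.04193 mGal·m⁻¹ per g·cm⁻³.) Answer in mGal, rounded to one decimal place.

-11.5

Free-air correction = 0.3086 × 2018.0 = 622.75 mGal
Free-air anomaly = 982583.71 − 983034.35 + (622.75) = 172.11 mGal
Bouguer slab correction = 0.04193 × 2.17 × 2018.0 = 183.61 mGal
Simple Bouguer anomaly = 172.11 − (183.61) = -11.50 mGal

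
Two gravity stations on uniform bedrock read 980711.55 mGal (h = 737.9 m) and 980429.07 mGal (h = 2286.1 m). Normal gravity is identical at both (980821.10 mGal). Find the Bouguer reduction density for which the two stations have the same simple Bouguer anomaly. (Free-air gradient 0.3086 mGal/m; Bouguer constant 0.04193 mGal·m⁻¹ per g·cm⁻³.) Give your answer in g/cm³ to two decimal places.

Δg_obs = 980429.07 − 980711.55 = -282.48 mGal over Δh = 2286.1 − 737.9 = 1548.2 m
Equal Bouguer anomalies ⇒ Δg_obs + (0.3086 − 0.04193ρ)·Δh = 0
0.3086 − 0.04193ρ = −Δg_obs/Δh = 0.18246
ρ = (0.3086 − 0.18246) / 0.04193 = 3.01 g/cm³

3.01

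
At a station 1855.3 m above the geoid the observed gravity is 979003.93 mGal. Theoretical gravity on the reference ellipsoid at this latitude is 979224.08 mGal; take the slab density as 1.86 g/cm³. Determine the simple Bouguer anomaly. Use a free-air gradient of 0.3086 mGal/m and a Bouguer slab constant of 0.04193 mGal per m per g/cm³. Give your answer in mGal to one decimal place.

207.7

Free-air correction = 0.3086 × 1855.3 = 572.55 mGal
Free-air anomaly = 979003.93 − 979224.08 + (572.55) = 352.40 mGal
Bouguer slab correction = 0.04193 × 1.86 × 1855.3 = 144.69 mGal
Simple Bouguer anomaly = 352.40 − (144.69) = 207.71 mGal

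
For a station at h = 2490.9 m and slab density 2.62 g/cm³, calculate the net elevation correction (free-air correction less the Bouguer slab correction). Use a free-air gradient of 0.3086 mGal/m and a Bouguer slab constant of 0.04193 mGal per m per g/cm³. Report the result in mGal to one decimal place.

Combined gradient = 0.3086 − 0.04193 × 2.62 = 0.1987434 mGal/m
Combined elevation correction = 0.1987434 × 2490.9 = 495.0 mGal

495.0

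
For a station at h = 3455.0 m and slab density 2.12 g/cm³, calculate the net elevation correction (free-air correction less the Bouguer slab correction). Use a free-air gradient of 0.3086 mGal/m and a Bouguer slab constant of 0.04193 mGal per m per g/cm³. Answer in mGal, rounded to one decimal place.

Combined gradient = 0.3086 − 0.04193 × 2.12 = 0.2197084 mGal/m
Combined elevation correction = 0.2197084 × 3455.0 = 759.1 mGal

759.1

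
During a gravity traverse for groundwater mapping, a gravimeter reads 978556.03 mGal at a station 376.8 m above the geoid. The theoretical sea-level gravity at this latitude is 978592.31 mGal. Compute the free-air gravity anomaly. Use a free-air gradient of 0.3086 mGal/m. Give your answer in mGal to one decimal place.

80.0

Free-air correction = 0.3086 × 376.8 = 116.28 mGal
Free-air anomaly = 978556.03 − 978592.31 + (116.28) = 80.00 mGal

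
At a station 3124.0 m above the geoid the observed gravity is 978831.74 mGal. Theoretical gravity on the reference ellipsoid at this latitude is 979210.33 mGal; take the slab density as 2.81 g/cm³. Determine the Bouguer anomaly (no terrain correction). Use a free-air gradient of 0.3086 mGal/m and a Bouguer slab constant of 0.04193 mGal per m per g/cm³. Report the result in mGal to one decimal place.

217.4

Free-air correction = 0.3086 × 3124.0 = 964.07 mGal
Free-air anomaly = 978831.74 − 979210.33 + (964.07) = 585.48 mGal
Bouguer slab correction = 0.04193 × 2.81 × 3124.0 = 368.08 mGal
Simple Bouguer anomaly = 585.48 − (368.08) = 217.40 mGal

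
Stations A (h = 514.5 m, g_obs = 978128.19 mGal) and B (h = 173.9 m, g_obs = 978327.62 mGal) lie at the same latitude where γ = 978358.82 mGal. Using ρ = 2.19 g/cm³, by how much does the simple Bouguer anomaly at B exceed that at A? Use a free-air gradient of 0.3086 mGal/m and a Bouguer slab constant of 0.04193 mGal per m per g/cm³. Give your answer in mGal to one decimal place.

125.6

Δg_SB(A) = 978128.19 − 978358.82 + 0.3086×514.5 − 0.04193×2.19×514.5 = -119.10 mGal
Δg_SB(B) = 978327.62 − 978358.82 + 0.3086×173.9 − 0.04193×2.19×173.9 = 6.50 mGal
Difference = 6.50 − (-119.10) = 125.60 mGal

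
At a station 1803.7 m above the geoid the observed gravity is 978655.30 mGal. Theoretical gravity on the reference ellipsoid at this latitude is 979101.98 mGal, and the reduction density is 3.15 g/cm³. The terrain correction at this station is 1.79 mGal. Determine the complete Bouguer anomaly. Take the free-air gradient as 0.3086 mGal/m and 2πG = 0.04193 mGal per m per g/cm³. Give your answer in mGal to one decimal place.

Free-air correction = 0.3086 × 1803.7 = 556.62 mGal
Free-air anomaly = 978655.30 − 979101.98 + (556.62) = 109.94 mGal
Bouguer slab correction = 0.04193 × 3.15 × 1803.7 = 238.23 mGal
Simple Bouguer anomaly = 109.94 − (238.23) = -128.29 mGal
Complete Bouguer anomaly = -128.29 + 1.79 = -126.50 mGal

-126.5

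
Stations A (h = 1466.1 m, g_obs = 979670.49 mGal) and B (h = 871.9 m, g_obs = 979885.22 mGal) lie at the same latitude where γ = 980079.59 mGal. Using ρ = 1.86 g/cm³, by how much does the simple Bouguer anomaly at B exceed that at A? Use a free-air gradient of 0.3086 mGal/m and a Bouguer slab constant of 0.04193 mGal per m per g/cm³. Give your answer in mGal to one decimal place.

77.7

Δg_SB(A) = 979670.49 − 980079.59 + 0.3086×1466.1 − 0.04193×1.86×1466.1 = -71.00 mGal
Δg_SB(B) = 979885.22 − 980079.59 + 0.3086×871.9 − 0.04193×1.86×871.9 = 6.70 mGal
Difference = 6.70 − (-71.00) = 77.70 mGal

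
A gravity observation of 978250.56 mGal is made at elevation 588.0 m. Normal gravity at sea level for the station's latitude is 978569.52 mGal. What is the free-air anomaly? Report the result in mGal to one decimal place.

Free-air correction = 0.3086 × 588.0 = 181.46 mGal
Free-air anomaly = 978250.56 − 978569.52 + (181.46) = -137.50 mGal

-137.5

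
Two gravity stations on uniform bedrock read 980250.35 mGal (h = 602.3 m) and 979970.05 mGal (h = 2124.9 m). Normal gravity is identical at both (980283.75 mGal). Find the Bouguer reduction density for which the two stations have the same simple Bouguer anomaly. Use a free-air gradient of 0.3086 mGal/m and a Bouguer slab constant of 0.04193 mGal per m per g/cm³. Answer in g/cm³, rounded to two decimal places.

2.97

Δg_obs = 979970.05 − 980250.35 = -280.30 mGal over Δh = 2124.9 − 602.3 = 1522.6 m
Equal Bouguer anomalies ⇒ Δg_obs + (0.3086 − 0.04193ρ)·Δh = 0
0.3086 − 0.04193ρ = −Δg_obs/Δh = 0.18409
ρ = (0.3086 − 0.18409) / 0.04193 = 2.97 g/cm³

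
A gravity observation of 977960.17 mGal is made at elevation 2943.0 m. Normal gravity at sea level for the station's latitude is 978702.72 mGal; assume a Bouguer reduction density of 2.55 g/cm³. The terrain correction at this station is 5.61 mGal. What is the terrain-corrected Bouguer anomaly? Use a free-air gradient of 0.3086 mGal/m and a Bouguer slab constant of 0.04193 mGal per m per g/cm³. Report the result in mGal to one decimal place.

-143.4

Free-air correction = 0.3086 × 2943.0 = 908.21 mGal
Free-air anomaly = 977960.17 − 978702.72 + (908.21) = 165.66 mGal
Bouguer slab correction = 0.04193 × 2.55 × 2943.0 = 314.67 mGal
Simple Bouguer anomaly = 165.66 − (314.67) = -149.01 mGal
Complete Bouguer anomaly = -149.01 + 5.61 = -143.40 mGal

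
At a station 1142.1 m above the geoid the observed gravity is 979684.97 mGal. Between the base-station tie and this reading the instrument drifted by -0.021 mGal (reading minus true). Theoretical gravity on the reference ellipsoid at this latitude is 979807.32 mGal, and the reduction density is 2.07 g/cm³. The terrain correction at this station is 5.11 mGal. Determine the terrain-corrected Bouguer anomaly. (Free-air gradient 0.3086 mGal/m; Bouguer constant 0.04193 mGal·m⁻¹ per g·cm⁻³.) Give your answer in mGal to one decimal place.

Drift-corrected reading = 979684.97 − (-0.021) = 979684.991 mGal
Free-air correction = 0.3086 × 1142.1 = 352.45 mGal
Free-air anomaly = 979684.991 − 979807.32 + (352.45) = 230.121 mGal
Bouguer slab correction = 0.04193 × 2.07 × 1142.1 = 99.13 mGal
Simple Bouguer anomaly = 230.121 − (99.13) = 130.991 mGal
Complete Bouguer anomaly = 130.991 + 5.11 = 136.101 mGal

136.1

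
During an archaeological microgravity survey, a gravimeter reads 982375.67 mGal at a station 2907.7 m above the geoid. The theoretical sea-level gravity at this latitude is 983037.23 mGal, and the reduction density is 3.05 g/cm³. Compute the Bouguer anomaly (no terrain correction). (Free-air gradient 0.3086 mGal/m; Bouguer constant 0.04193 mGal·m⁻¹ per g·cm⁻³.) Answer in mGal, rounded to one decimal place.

Free-air correction = 0.3086 × 2907.7 = 897.32 mGal
Free-air anomaly = 982375.67 − 983037.23 + (897.32) = 235.76 mGal
Bouguer slab correction = 0.04193 × 3.05 × 2907.7 = 371.86 mGal
Simple Bouguer anomaly = 235.76 − (371.86) = -136.10 mGal

-136.1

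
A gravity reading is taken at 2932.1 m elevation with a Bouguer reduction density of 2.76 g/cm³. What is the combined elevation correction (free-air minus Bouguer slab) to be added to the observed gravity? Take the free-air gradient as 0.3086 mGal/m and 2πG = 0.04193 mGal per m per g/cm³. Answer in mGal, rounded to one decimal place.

Combined gradient = 0.3086 − 0.04193 × 2.76 = 0.1928732 mGal/m
Combined elevation correction = 0.1928732 × 2932.1 = 565.5 mGal

565.5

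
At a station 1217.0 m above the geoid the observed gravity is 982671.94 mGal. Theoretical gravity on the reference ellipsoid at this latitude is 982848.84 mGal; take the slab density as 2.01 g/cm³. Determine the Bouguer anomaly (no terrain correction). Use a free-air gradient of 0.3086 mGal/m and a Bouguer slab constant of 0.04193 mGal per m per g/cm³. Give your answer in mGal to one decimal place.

Free-air correction = 0.3086 × 1217.0 = 375.57 mGal
Free-air anomaly = 982671.94 − 982848.84 + (375.57) = 198.67 mGal
Bouguer slab correction = 0.04193 × 2.01 × 1217.0 = 102.57 mGal
Simple Bouguer anomaly = 198.67 − (102.57) = 96.10 mGal

96.1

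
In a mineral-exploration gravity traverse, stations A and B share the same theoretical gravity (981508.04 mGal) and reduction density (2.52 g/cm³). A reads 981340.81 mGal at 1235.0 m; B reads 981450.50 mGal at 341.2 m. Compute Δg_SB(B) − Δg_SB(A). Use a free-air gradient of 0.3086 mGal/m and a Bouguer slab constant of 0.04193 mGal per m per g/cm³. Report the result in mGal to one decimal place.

Δg_SB(A) = 981340.81 − 981508.04 + 0.3086×1235.0 − 0.04193×2.52×1235.0 = 83.40 mGal
Δg_SB(B) = 981450.50 − 981508.04 + 0.3086×341.2 − 0.04193×2.52×341.2 = 11.70 mGal
Difference = 11.70 − (83.40) = -71.70 mGal

-71.7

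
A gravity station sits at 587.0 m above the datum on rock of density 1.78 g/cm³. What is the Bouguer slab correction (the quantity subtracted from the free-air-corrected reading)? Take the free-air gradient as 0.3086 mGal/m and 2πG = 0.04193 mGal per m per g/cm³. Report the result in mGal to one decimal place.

Bouguer slab correction = 0.04193 × 1.78 × 587.0 = 43.8 mGal

43.8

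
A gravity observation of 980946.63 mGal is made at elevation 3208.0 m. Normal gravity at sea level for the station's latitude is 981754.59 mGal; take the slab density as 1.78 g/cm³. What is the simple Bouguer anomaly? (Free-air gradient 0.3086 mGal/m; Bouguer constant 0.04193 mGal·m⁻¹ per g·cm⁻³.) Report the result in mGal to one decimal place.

Free-air correction = 0.3086 × 3208.0 = 989.99 mGal
Free-air anomaly = 980946.63 − 981754.59 + (989.99) = 182.03 mGal
Bouguer slab correction = 0.04193 × 1.78 × 3208.0 = 239.43 mGal
Simple Bouguer anomaly = 182.03 − (239.43) = -57.40 mGal

-57.4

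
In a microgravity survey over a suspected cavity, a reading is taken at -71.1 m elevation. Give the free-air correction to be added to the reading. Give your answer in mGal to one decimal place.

-21.9

Free-air correction = 0.3086 × -71.1 = -21.9 mGal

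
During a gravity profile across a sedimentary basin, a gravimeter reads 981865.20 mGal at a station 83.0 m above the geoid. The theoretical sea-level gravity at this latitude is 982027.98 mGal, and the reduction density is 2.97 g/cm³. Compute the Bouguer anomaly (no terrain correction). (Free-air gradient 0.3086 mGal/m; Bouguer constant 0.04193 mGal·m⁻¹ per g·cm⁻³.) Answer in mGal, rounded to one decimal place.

Free-air correction = 0.3086 × 83.0 = 25.61 mGal
Free-air anomaly = 981865.20 − 982027.98 + (25.61) = -137.17 mGal
Bouguer slab correction = 0.04193 × 2.97 × 83.0 = 10.34 mGal
Simple Bouguer anomaly = -137.17 − (10.34) = -147.51 mGal

-147.5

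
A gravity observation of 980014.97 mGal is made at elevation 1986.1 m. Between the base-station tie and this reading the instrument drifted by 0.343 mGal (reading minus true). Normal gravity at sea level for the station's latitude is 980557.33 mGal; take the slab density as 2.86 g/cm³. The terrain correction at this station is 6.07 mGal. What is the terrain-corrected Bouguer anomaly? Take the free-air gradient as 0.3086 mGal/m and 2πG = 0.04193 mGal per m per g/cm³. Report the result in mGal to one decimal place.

-161.9

Drift-corrected reading = 980014.97 − (0.343) = 980014.627 mGal
Free-air correction = 0.3086 × 1986.1 = 612.91 mGal
Free-air anomaly = 980014.627 − 980557.33 + (612.91) = 70.207 mGal
Bouguer slab correction = 0.04193 × 2.86 × 1986.1 = 238.17 mGal
Simple Bouguer anomaly = 70.207 − (238.17) = -167.963 mGal
Complete Bouguer anomaly = -167.963 + 6.07 = -161.893 mGal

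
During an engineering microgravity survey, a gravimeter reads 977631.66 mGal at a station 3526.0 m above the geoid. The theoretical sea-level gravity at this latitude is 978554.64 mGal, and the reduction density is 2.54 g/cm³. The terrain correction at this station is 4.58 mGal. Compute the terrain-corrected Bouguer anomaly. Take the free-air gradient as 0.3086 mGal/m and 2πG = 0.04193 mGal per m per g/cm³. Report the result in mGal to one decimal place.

Free-air correction = 0.3086 × 3526.0 = 1088.12 mGal
Free-air anomaly = 977631.66 − 978554.64 + (1088.12) = 165.14 mGal
Bouguer slab correction = 0.04193 × 2.54 × 3526.0 = 375.53 mGal
Simple Bouguer anomaly = 165.14 − (375.53) = -210.39 mGal
Complete Bouguer anomaly = -210.39 + 4.58 = -205.81 mGal

-205.8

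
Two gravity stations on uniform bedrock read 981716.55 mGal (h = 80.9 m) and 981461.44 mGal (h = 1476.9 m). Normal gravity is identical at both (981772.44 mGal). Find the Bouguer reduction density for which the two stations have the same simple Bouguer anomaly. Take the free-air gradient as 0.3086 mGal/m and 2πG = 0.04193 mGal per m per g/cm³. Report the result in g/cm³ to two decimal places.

Δg_obs = 981461.44 − 981716.55 = -255.11 mGal over Δh = 1476.9 − 80.9 = 1396.0 m
Equal Bouguer anomalies ⇒ Δg_obs + (0.3086 − 0.04193ρ)·Δh = 0
0.3086 − 0.04193ρ = −Δg_obs/Δh = 0.18274
ρ = (0.3086 − 0.18274) / 0.04193 = 3.00 g/cm³

3.00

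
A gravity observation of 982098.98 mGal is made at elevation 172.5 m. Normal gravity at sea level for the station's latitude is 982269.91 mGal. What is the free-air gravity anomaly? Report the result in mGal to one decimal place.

Free-air correction = 0.3086 × 172.5 = 53.23 mGal
Free-air anomaly = 982098.98 − 982269.91 + (53.23) = -117.70 mGal

-117.7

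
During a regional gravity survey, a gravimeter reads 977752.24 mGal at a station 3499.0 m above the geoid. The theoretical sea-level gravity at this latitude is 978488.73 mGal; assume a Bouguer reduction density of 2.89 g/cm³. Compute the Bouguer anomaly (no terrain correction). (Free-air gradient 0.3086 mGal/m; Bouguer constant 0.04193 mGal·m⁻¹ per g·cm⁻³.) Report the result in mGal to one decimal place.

-80.7

Free-air correction = 0.3086 × 3499.0 = 1079.79 mGal
Free-air anomaly = 977752.24 − 978488.73 + (1079.79) = 343.30 mGal
Bouguer slab correction = 0.04193 × 2.89 × 3499.0 = 424.00 mGal
Simple Bouguer anomaly = 343.30 − (424.00) = -80.70 mGal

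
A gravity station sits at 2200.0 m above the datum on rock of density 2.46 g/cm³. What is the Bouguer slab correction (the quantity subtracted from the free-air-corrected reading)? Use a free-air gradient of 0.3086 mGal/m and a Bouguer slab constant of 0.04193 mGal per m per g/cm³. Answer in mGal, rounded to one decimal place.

Bouguer slab correction = 0.04193 × 2.46 × 2200.0 = 226.9 mGal

226.9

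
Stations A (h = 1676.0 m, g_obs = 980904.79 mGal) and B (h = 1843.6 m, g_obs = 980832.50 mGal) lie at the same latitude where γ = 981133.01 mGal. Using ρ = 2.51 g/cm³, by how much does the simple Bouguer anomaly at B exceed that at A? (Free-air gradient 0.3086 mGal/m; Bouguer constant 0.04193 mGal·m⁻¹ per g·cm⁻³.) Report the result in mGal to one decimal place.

Δg_SB(A) = 980904.79 − 981133.01 + 0.3086×1676.0 − 0.04193×2.51×1676.0 = 112.60 mGal
Δg_SB(B) = 980832.50 − 981133.01 + 0.3086×1843.6 − 0.04193×2.51×1843.6 = 74.40 mGal
Difference = 74.40 − (112.60) = -38.20 mGal

-38.2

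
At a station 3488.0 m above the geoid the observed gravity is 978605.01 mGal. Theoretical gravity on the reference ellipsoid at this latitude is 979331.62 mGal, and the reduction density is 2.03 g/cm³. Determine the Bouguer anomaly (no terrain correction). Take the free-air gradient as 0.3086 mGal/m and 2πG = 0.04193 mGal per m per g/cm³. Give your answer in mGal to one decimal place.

52.9

Free-air correction = 0.3086 × 3488.0 = 1076.40 mGal
Free-air anomaly = 978605.01 − 979331.62 + (1076.40) = 349.79 mGal
Bouguer slab correction = 0.04193 × 2.03 × 3488.0 = 296.89 mGal
Simple Bouguer anomaly = 349.79 − (296.89) = 52.90 mGal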